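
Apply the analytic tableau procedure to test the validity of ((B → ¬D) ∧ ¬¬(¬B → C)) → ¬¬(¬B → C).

Assume the negation and expand:
Initial set: {¬(((B → ¬D) ∧ ¬¬(¬B → C)) → ¬¬(¬B → C))}.
¬(((B → ¬D) ∧ ¬¬(¬B → C)) → ¬¬(¬B → C)): α-rule — add ((B → ¬D) ∧ ¬¬(¬B → C)), ¬¬¬(¬B → C).
((B → ¬D) ∧ ¬¬(¬B → C)): α-rule — add (B → ¬D), ¬¬(¬B → C).
¬¬¬(¬B → C): drop double negation, giving ¬(¬B → C).
¬¬(¬B → C): drop double negation, giving (¬B → C).
¬(¬B → C): α-rule — add ¬B, ¬C.
(B → ¬D): β-rule — branch into ¬B  //  ¬D.
  branch 1 (add ¬B):
    (¬B → C): β-rule — branch into ¬¬B  //  C.
      branch 1.1 (add ¬¬B):
        × closes — contains both B and ¬B.
      branch 1.2 (add C):
        × closes — contains both C and ¬C.
  branch 2 (add ¬D):
    (¬B → C): β-rule — branch into ¬¬B  //  C.
      branch 2.1 (add ¬¬B):
        × closes — contains both B and ¬B.
      branch 2.2 (add C):
        × closes — contains both C and ¬C.
All 4 branches close.
Every branch closed, so the negation is unsatisfiable and the formula is valid.

Valid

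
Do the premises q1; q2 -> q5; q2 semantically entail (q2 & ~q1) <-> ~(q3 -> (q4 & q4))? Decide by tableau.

Initial set: {q1; (q2 -> q5); q2; ~((q2 & ~q1) <-> ~(q3 -> (q4 & q4)))}.
(q2 -> q5): β-rule — branch into ~q2  //  q5.
  branch 1 (add ~q2):
    × closes — contains both q2 and ~q2.
  branch 2 (add q5):
    ~((q2 & ~q1) <-> ~(q3 -> (q4 & q4))): β-rule — branch into (q2 & ~q1), ~~(q3 -> (q4 & q4))  //  ~(q2 & ~q1), ~(q3 -> (q4 & q4)).
      branch 2.1 (add (q2 & ~q1), ~~(q3 -> (q4 & q4))):
        (q2 & ~q1): α-rule — add q2, ~q1.
        × closes — contains both q1 and ~q1.
      branch 2.2 (add ~(q2 & ~q1), ~(q3 -> (q4 & q4))):
        ~(q3 -> (q4 & q4)): α-rule — add q3, ~(q4 & q4).
        ~(q2 & ~q1): β-rule — branch into ~q2  //  ~~q1.
          branch 2.2.1 (add ~q2):
            × closes — contains both q2 and ~q2.
          branch 2.2.2 (add ~~q1):
            ~(q4 & q4): β-rule — branch into ~q4  //  ~q4.
              branch 2.2.2.1 (add ~q4):
                ○ open, literals {q1=1, q2=1, q3=1, q4=0, q5=1}.
              branch 2.2.2.2 (add ~q4):
                ○ open, literals {q1=1, q2=1, q3=1, q4=0, q5=1}.
3 branches closed, 2 open.
An open branch gives a countermodel: q1=1, q2=1, q3=1, q4=0, q5=1 (unmentioned atoms arbitrary); the premises hold there but the conclusion fails.

No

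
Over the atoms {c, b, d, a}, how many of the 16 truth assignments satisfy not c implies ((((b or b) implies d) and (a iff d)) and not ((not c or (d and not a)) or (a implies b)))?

8

Initial set: {(not c implies ((((b or b) implies d) and (a iff d)) and not ((not c or (d and not a)) or (a implies b))))}.
(not c implies ((((b or b) implies d) and (a iff d)) and not ((not c or (d and not a)) or (a implies b)))): β-rule — branch into not not c  //  ((((b or b) implies d) and (a iff d)) and not ((not c or (d and not a)) or (a implies b))).
  branch 1 (add not not c):
    ○ open, literals {c=T}.
  branch 2 (add ((((b or b) implies d) and (a iff d)) and not ((not c or (d and not a)) or (a implies b)))):
    ((((b or b) implies d) and (a iff d)) and not ((not c or (d and not a)) or (a implies b))): α-rule — add (((b or b) implies d) and (a iff d)), not ((not c or (d and not a)) or (a implies b)).
    (((b or b) implies d) and (a iff d)): α-rule — add ((b or b) implies d), (a iff d).
    not ((not c or (d and not a)) or (a implies b)): α-rule — add not (not c or (d and not a)), not (a implies b).
    not (not c or (d and not a)): α-rule — add not not c, not (d and not a).
    not (a implies b): α-rule — add a, not b.
    ((b or b) implies d): β-rule — branch into not (b or b)  //  d.
      branch 2.1 (add not (b or b)):
        not (b or b): α-rule — add not b, not b.
        (a iff d): β-rule — branch into a, d  //  not a, not d.
          branch 2.1.1 (add a, d):
            not (d and not a): β-rule — branch into not d  //  not not a.
              branch 2.1.1.1 (add not d):
                × closes — contains both d and not d.
              branch 2.1.1.2 (add not not a):
                ○ open, literals {a=T, b=F, c=T, d=T}.
          branch 2.1.2 (add not a, not d):
            × closes — contains both a and not a.
      branch 2.2 (add d):
        (a iff d): β-rule — branch into a, d  //  not a, not d.
          branch 2.2.1 (add a, d):
            not (d and not a): β-rule — branch into not d  //  not not a.
              branch 2.2.1.1 (add not d):
                × closes — contains both d and not d.
              branch 2.2.1.2 (add not not a):
                ○ open, literals {a=T, b=F, c=T, d=T}.
          branch 2.2.2 (add not a, not d):
            × closes — contains both a and not a.
4 branches closed, 3 open.
Each open branch fixes some atoms; the unmentioned ones are free. Counting distinct full assignments: branch {c=T} (b, d, a) contributes 8 new; branch {a=T, b=F, c=T, d=T} (none free) contributes 0 new; branch {a=T, b=F, c=T, d=T} (none free) contributes 0 new. Total: 8.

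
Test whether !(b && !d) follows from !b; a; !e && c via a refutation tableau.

Yes

Initial set: {!b; a; (!e && c); !!(b && !d)}.
(!e && c): α-rule — add !e, c.
!!(b && !d): α-rule — add b, !d.
× closes — contains both b and !b.
All 1 branch closes.
Every branch closed, so the premises entail the conclusion.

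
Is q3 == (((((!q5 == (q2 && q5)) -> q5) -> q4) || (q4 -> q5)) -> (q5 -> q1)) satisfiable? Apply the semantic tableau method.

Initial set: {(q3 == (((((!q5 == (q2 && q5)) -> q5) -> q4) || (q4 -> q5)) -> (q5 -> q1)))}.
(q3 == (((((!q5 == (q2 && q5)) -> q5) -> q4) || (q4 -> q5)) -> (q5 -> q1))): β-rule — branch into q3, (((((!q5 == (q2 && q5)) -> q5) -> q4) || (q4 -> q5)) -> (q5 -> q1))  //  !q3, !(((((!q5 == (q2 && q5)) -> q5) -> q4) || (q4 -> q5)) -> (q5 -> q1)).
  branch 1 (add q3, (((((!q5 == (q2 && q5)) -> q5) -> q4) || (q4 -> q5)) -> (q5 -> q1))):
    (((((!q5 == (q2 && q5)) -> q5) -> q4) || (q4 -> q5)) -> (q5 -> q1)): β-rule — branch into !((((!q5 == (q2 && q5)) -> q5) -> q4) || (q4 -> q5))  //  (q5 -> q1).
      branch 1.1 (add !((((!q5 == (q2 && q5)) -> q5) -> q4) || (q4 -> q5))):
        !((((!q5 == (q2 && q5)) -> q5) -> q4) || (q4 -> q5)): α-rule — add !(((!q5 == (q2 && q5)) -> q5) -> q4), !(q4 -> q5).
        !(((!q5 == (q2 && q5)) -> q5) -> q4): α-rule — add ((!q5 == (q2 && q5)) -> q5), !q4.
        !(q4 -> q5): α-rule — add q4, !q5.
        × closes — contains both q4 and !q4.
      branch 1.2 (add (q5 -> q1)):
        (q5 -> q1): β-rule — branch into !q5  //  q1.
          branch 1.2.1 (add !q5):
            ○ open, literals {q3=true, q5=false}.
          branch 1.2.2 (add q1):
            ○ open, literals {q1=true, q3=true}.
  branch 2 (add !q3, !(((((!q5 == (q2 && q5)) -> q5) -> q4) || (q4 -> q5)) -> (q5 -> q1))):
    !(((((!q5 == (q2 && q5)) -> q5) -> q4) || (q4 -> q5)) -> (q5 -> q1)): α-rule — add ((((!q5 == (q2 && q5)) -> q5) -> q4) || (q4 -> q5)), !(q5 -> q1).
    !(q5 -> q1): α-rule — add q5, !q1.
    ((((!q5 == (q2 && q5)) -> q5) -> q4) || (q4 -> q5)): β-rule — branch into (((!q5 == (q2 && q5)) -> q5) -> q4)  //  (q4 -> q5).
      branch 2.1 (add (((!q5 == (q2 && q5)) -> q5) -> q4)):
        (((!q5 == (q2 && q5)) -> q5) -> q4): β-rule — branch into !((!q5 == (q2 && q5)) -> q5)  //  q4.
          branch 2.1.1 (add !((!q5 == (q2 && q5)) -> q5)):
            !((!q5 == (q2 && q5)) -> q5): α-rule — add (!q5 == (q2 && q5)), !q5.
            × closes — contains both q5 and !q5.
          branch 2.1.2 (add q4):
            ○ open, literals {q1=false, q3=false, q4=true, q5=true}.
      branch 2.2 (add (q4 -> q5)):
        (q4 -> q5): β-rule — branch into !q4  //  q5.
          branch 2.2.1 (add !q4):
            ○ open, literals {q1=false, q3=false, q4=false, q5=true}.
          branch 2.2.2 (add q5):
            ○ open, literals {q1=false, q3=false, q5=true}.
2 branches closed, 5 open.
An open branch gives a satisfying assignment: q3=true, q5=false.

Satisfiable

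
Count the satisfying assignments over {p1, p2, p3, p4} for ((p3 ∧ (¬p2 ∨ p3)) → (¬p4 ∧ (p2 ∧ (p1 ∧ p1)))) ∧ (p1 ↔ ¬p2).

Initial set: {(((p3 ∧ (¬p2 ∨ p3)) → (¬p4 ∧ (p2 ∧ (p1 ∧ p1)))) ∧ (p1 ↔ ¬p2))}.
(((p3 ∧ (¬p2 ∨ p3)) → (¬p4 ∧ (p2 ∧ (p1 ∧ p1)))) ∧ (p1 ↔ ¬p2)): α-rule — add ((p3 ∧ (¬p2 ∨ p3)) → (¬p4 ∧ (p2 ∧ (p1 ∧ p1)))), (p1 ↔ ¬p2).
((p3 ∧ (¬p2 ∨ p3)) → (¬p4 ∧ (p2 ∧ (p1 ∧ p1)))): β-rule — branch into ¬(p3 ∧ (¬p2 ∨ p3))  //  (¬p4 ∧ (p2 ∧ (p1 ∧ p1))).
  branch 1 (add ¬(p3 ∧ (¬p2 ∨ p3))):
    (p1 ↔ ¬p2): β-rule — branch into p1, ¬p2  //  ¬p1, ¬¬p2.
      branch 1.1 (add p1, ¬p2):
        ¬(p3 ∧ (¬p2 ∨ p3)): β-rule — branch into ¬p3  //  ¬(¬p2 ∨ p3).
          branch 1.1.1 (add ¬p3):
            ○ open, literals {p1=T, p2=F, p3=F}.
          branch 1.1.2 (add ¬(¬p2 ∨ p3)):
            ¬(¬p2 ∨ p3): α-rule — add ¬¬p2, ¬p3.
            × closes — contains both p2 and ¬p2.
      branch 1.2 (add ¬p1, ¬¬p2):
        ¬(p3 ∧ (¬p2 ∨ p3)): β-rule — branch into ¬p3  //  ¬(¬p2 ∨ p3).
          branch 1.2.1 (add ¬p3):
            ○ open, literals {p1=F, p2=T, p3=F}.
          branch 1.2.2 (add ¬(¬p2 ∨ p3)):
            ¬(¬p2 ∨ p3): α-rule — add ¬¬p2, ¬p3.
            ○ open, literals {p1=F, p2=T, p3=F}.
  branch 2 (add (¬p4 ∧ (p2 ∧ (p1 ∧ p1)))):
    (¬p4 ∧ (p2 ∧ (p1 ∧ p1))): α-rule — add ¬p4, (p2 ∧ (p1 ∧ p1)).
    (p2 ∧ (p1 ∧ p1)): α-rule — add p2, (p1 ∧ p1).
    (p1 ∧ p1): α-rule — add p1, p1.
    (p1 ↔ ¬p2): β-rule — branch into p1, ¬p2  //  ¬p1, ¬¬p2.
      branch 2.1 (add p1, ¬p2):
        × closes — contains both p2 and ¬p2.
      branch 2.2 (add ¬p1, ¬¬p2):
        × closes — contains both p1 and ¬p1.
3 branches closed, 3 open.
Each open branch fixes some atoms; the unmentioned ones are free. Counting distinct full assignments: branch {p1=T, p2=F, p3=F} (p4) contributes 2 new; branch {p1=F, p2=T, p3=F} (p4) contributes 2 new; branch {p1=F, p2=T, p3=F} (p4) contributes 0 new. Total: 4.

4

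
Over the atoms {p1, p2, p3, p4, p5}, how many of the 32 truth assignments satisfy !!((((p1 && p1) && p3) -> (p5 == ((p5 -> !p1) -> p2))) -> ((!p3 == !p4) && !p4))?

Initial set: {!!((((p1 && p1) && p3) -> (p5 == ((p5 -> !p1) -> p2))) -> ((!p3 == !p4) && !p4))}.
!!((((p1 && p1) && p3) -> (p5 == ((p5 -> !p1) -> p2))) -> ((!p3 == !p4) && !p4)): drop double negation, giving ((((p1 && p1) && p3) -> (p5 == ((p5 -> !p1) -> p2))) -> ((!p3 == !p4) && !p4)).
((((p1 && p1) && p3) -> (p5 == ((p5 -> !p1) -> p2))) -> ((!p3 == !p4) && !p4)): β-rule — branch into !(((p1 && p1) && p3) -> (p5 == ((p5 -> !p1) -> p2)))  //  ((!p3 == !p4) && !p4).
  branch 1 (add !(((p1 && p1) && p3) -> (p5 == ((p5 -> !p1) -> p2)))):
    !(((p1 && p1) && p3) -> (p5 == ((p5 -> !p1) -> p2))): α-rule — add ((p1 && p1) && p3), !(p5 == ((p5 -> !p1) -> p2)).
    ((p1 && p1) && p3): α-rule — add (p1 && p1), p3.
    (p1 && p1): α-rule — add p1, p1.
    !(p5 == ((p5 -> !p1) -> p2)): β-rule — branch into p5, !((p5 -> !p1) -> p2)  //  !p5, ((p5 -> !p1) -> p2).
      branch 1.1 (add p5, !((p5 -> !p1) -> p2)):
        !((p5 -> !p1) -> p2): α-rule — add (p5 -> !p1), !p2.
        (p5 -> !p1): β-rule — branch into !p5  //  !p1.
          branch 1.1.1 (add !p5):
            × closes — contains both p5 and !p5.
          branch 1.1.2 (add !p1):
            × closes — contains both p1 and !p1.
      branch 1.2 (add !p5, ((p5 -> !p1) -> p2)):
        ((p5 -> !p1) -> p2): β-rule — branch into !(p5 -> !p1)  //  p2.
          branch 1.2.1 (add !(p5 -> !p1)):
            !(p5 -> !p1): α-rule — add p5, !!p1.
            × closes — contains both p5 and !p5.
          branch 1.2.2 (add p2):
            ○ open, literals {p1=1, p2=1, p3=1, p5=0}.
  branch 2 (add ((!p3 == !p4) && !p4)):
    ((!p3 == !p4) && !p4): α-rule — add (!p3 == !p4), !p4.
    (!p3 == !p4): β-rule — branch into !p3, !p4  //  !!p3, !!p4.
      branch 2.1 (add !p3, !p4):
        ○ open, literals {p3=0, p4=0}.
      branch 2.2 (add !!p3, !!p4):
        × closes — contains both p4 and !p4.
4 branches closed, 2 open.
Each open branch fixes some atoms; the unmentioned ones are free. Counting distinct full assignments: branch {p1=1, p2=1, p3=1, p5=0} (p4) contributes 2 new; branch {p3=0, p4=0} (p1, p2, p5) contributes 8 new. Total: 10.

10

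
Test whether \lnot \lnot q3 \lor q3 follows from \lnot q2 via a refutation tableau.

No

Initial set: {\lnot q2; \lnot (\lnot \lnot q3 \lor q3)}.
\lnot (\lnot \lnot q3 \lor q3): α-rule — add \lnot \lnot \lnot q3, \lnot q3.
\lnot \lnot \lnot q3: drop double negation, giving \lnot q3.
○ open, literals {q2=false, q3=false}.
0 branches closed, 1 open.
An open branch gives a countermodel: q2=false, q3=false (unmentioned atoms arbitrary); the premises hold there but the conclusion fails.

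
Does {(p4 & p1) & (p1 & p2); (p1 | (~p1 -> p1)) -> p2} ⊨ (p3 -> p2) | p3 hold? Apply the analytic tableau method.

Initial set: {((p4 & p1) & (p1 & p2)); ((p1 | (~p1 -> p1)) -> p2); ~((p3 -> p2) | p3)}.
((p4 & p1) & (p1 & p2)): α-rule — add (p4 & p1), (p1 & p2).
~((p3 -> p2) | p3): α-rule — add ~(p3 -> p2), ~p3.
(p4 & p1): α-rule — add p4, p1.
(p1 & p2): α-rule — add p1, p2.
~(p3 -> p2): α-rule — add p3, ~p2.
× closes — contains both p3 and ~p3.
All 1 branch closes.
Every branch closed, so the premises entail the conclusion.

Yes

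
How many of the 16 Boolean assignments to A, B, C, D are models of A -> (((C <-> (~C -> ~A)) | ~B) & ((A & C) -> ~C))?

Initial set: {(A -> (((C <-> (~C -> ~A)) | ~B) & ((A & C) -> ~C)))}.
(A -> (((C <-> (~C -> ~A)) | ~B) & ((A & C) -> ~C))): β-rule — branch into ~A  //  (((C <-> (~C -> ~A)) | ~B) & ((A & C) -> ~C)).
  branch 1 (add ~A):
    ○ open, literals {A=false}.
  branch 2 (add (((C <-> (~C -> ~A)) | ~B) & ((A & C) -> ~C))):
    (((C <-> (~C -> ~A)) | ~B) & ((A & C) -> ~C)): α-rule — add ((C <-> (~C -> ~A)) | ~B), ((A & C) -> ~C).
    ((C <-> (~C -> ~A)) | ~B): β-rule — branch into (C <-> (~C -> ~A))  //  ~B.
      branch 2.1 (add (C <-> (~C -> ~A))):
        ((A & C) -> ~C): β-rule — branch into ~(A & C)  //  ~C.
          branch 2.1.1 (add ~(A & C)):
            (C <-> (~C -> ~A)): β-rule — branch into C, (~C -> ~A)  //  ~C, ~(~C -> ~A).
              branch 2.1.1.1 (add C, (~C -> ~A)):
                ~(A & C): β-rule — branch into ~A  //  ~C.
                  branch 2.1.1.1.1 (add ~A):
                    (~C -> ~A): β-rule — branch into ~~C  //  ~A.
                      branch 2.1.1.1.1.1 (add ~~C):
                        ○ open, literals {A=false, C=true}.
                      branch 2.1.1.1.1.2 (add ~A):
                        ○ open, literals {A=false, C=true}.
                  branch 2.1.1.1.2 (add ~C):
                    × closes — contains both C and ~C.
              branch 2.1.1.2 (add ~C, ~(~C -> ~A)):
                ~(~C -> ~A): α-rule — add ~C, ~~A.
                ~(A & C): β-rule — branch into ~A  //  ~C.
                  branch 2.1.1.2.1 (add ~A):
                    × closes — contains both A and ~A.
                  branch 2.1.1.2.2 (add ~C):
                    ○ open, literals {A=true, C=false}.
          branch 2.1.2 (add ~C):
            (C <-> (~C -> ~A)): β-rule — branch into C, (~C -> ~A)  //  ~C, ~(~C -> ~A).
              branch 2.1.2.1 (add C, (~C -> ~A)):
                × closes — contains both C and ~C.
              branch 2.1.2.2 (add ~C, ~(~C -> ~A)):
                ~(~C -> ~A): α-rule — add ~C, ~~A.
                ○ open, literals {A=true, C=false}.
      branch 2.2 (add ~B):
        ((A & C) -> ~C): β-rule — branch into ~(A & C)  //  ~C.
          branch 2.2.1 (add ~(A & C)):
            ~(A & C): β-rule — branch into ~A  //  ~C.
              branch 2.2.1.1 (add ~A):
                ○ open, literals {A=false, B=false}.
              branch 2.2.1.2 (add ~C):
                ○ open, literals {B=false, C=false}.
          branch 2.2.2 (add ~C):
            ○ open, literals {B=false, C=false}.
3 branches closed, 8 open.
Each open branch fixes some atoms; the unmentioned ones are free. Counting distinct full assignments: branch {A=false} (B, C, D) contributes 8 new; branch {A=false, C=true} (B, D) contributes 0 new; branch {A=false, C=true} (B, D) contributes 0 new; branch {A=true, C=false} (B, D) contributes 4 new; branch {A=true, C=false} (B, D) contributes 0 new; branch {A=false, B=false} (C, D) contributes 0 new; branch {B=false, C=false} (A, D) contributes 0 new; branch {B=false, C=false} (A, D) contributes 0 new. Total: 12.

12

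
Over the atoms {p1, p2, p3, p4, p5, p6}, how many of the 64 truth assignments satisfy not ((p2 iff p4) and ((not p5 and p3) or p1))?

44

Initial set: {T not ((p2 iff p4) and ((not p5 and p3) or p1))}.
T not ((p2 iff p4) and ((not p5 and p3) or p1)): β-rule — branch into F (p2 iff p4)  //  F ((not p5 and p3) or p1).
  branch 1 (add F (p2 iff p4)):
    F (p2 iff p4): β-rule — branch into T p2, F p4  //  F p2, T p4.
      branch 1.1 (add T p2, F p4):
        ○ open, literals {p2=1, p4=0}.
      branch 1.2 (add F p2, T p4):
        ○ open, literals {p2=0, p4=1}.
  branch 2 (add F ((not p5 and p3) or p1)):
    F ((not p5 and p3) or p1): α-rule — add F (not p5 and p3), F p1.
    F (not p5 and p3): β-rule — branch into F not p5  //  F p3.
      branch 2.1 (add F not p5):
        ○ open, literals {p1=0, p5=1}.
      branch 2.2 (add F p3):
        ○ open, literals {p1=0, p3=0}.
0 branches closed, 4 open.
Each open branch fixes some atoms; the unmentioned ones are free. Counting distinct full assignments: branch {p2=1, p4=0} (p1, p3, p5, p6) contributes 16 new; branch {p2=0, p4=1} (p1, p3, p5, p6) contributes 16 new; branch {p1=0, p5=1} (p2, p3, p4, p6) contributes 8 new; branch {p1=0, p3=0} (p2, p4, p5, p6) contributes 4 new. Total: 44.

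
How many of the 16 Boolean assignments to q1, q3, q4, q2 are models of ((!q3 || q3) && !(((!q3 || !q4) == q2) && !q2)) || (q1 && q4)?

Initial set: {(((!q3 || q3) && !(((!q3 || !q4) == q2) && !q2)) || (q1 && q4))}.
(((!q3 || q3) && !(((!q3 || !q4) == q2) && !q2)) || (q1 && q4)): β-rule — branch into ((!q3 || q3) && !(((!q3 || !q4) == q2) && !q2))  //  (q1 && q4).
  branch 1 (add ((!q3 || q3) && !(((!q3 || !q4) == q2) && !q2))):
    ((!q3 || q3) && !(((!q3 || !q4) == q2) && !q2)): α-rule — add (!q3 || q3), !(((!q3 || !q4) == q2) && !q2).
    (!q3 || q3): β-rule — branch into !q3  //  q3.
      branch 1.1 (add !q3):
        !(((!q3 || !q4) == q2) && !q2): β-rule — branch into !((!q3 || !q4) == q2)  //  !!q2.
          branch 1.1.1 (add !((!q3 || !q4) == q2)):
            !((!q3 || !q4) == q2): β-rule — branch into (!q3 || !q4), !q2  //  !(!q3 || !q4), q2.
              branch 1.1.1.1 (add (!q3 || !q4), !q2):
                (!q3 || !q4): β-rule — branch into !q3  //  !q4.
                  branch 1.1.1.1.1 (add !q3):
                    ○ open, literals {q2=F, q3=F}.
                  branch 1.1.1.1.2 (add !q4):
                    ○ open, literals {q2=F, q3=F, q4=F}.
              branch 1.1.1.2 (add !(!q3 || !q4), q2):
                !(!q3 || !q4): α-rule — add !!q3, !!q4.
                × closes — contains both q3 and !q3.
          branch 1.1.2 (add !!q2):
            ○ open, literals {q2=T, q3=F}.
      branch 1.2 (add q3):
        !(((!q3 || !q4) == q2) && !q2): β-rule — branch into !((!q3 || !q4) == q2)  //  !!q2.
          branch 1.2.1 (add !((!q3 || !q4) == q2)):
            !((!q3 || !q4) == q2): β-rule — branch into (!q3 || !q4), !q2  //  !(!q3 || !q4), q2.
              branch 1.2.1.1 (add (!q3 || !q4), !q2):
                (!q3 || !q4): β-rule — branch into !q3  //  !q4.
                  branch 1.2.1.1.1 (add !q3):
                    × closes — contains both q3 and !q3.
                  branch 1.2.1.1.2 (add !q4):
                    ○ open, literals {q2=F, q3=T, q4=F}.
              branch 1.2.1.2 (add !(!q3 || !q4), q2):
                !(!q3 || !q4): α-rule — add !!q3, !!q4.
                ○ open, literals {q2=T, q3=T, q4=T}.
          branch 1.2.2 (add !!q2):
            ○ open, literals {q2=T, q3=T}.
  branch 2 (add (q1 && q4)):
    (q1 && q4): α-rule — add q1, q4.
    ○ open, literals {q1=T, q4=T}.
2 branches closed, 7 open.
Each open branch fixes some atoms; the unmentioned ones are free. Counting distinct full assignments: branch {q2=F, q3=F} (q1, q4) contributes 4 new; branch {q2=F, q3=F, q4=F} (q1) contributes 0 new; branch {q2=T, q3=F} (q1, q4) contributes 4 new; branch {q2=F, q3=T, q4=F} (q1) contributes 2 new; branch {q2=T, q3=T, q4=T} (q1) contributes 2 new; branch {q2=T, q3=T} (q1, q4) contributes 2 new; branch {q1=T, q4=T} (q3, q2) contributes 1 new. Total: 15.

15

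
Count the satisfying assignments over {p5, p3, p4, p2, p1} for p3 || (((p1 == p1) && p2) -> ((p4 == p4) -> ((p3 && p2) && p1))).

24

Initial set: {(p3 || (((p1 == p1) && p2) -> ((p4 == p4) -> ((p3 && p2) && p1))))}.
(p3 || (((p1 == p1) && p2) -> ((p4 == p4) -> ((p3 && p2) && p1)))): β-rule — branch into p3  //  (((p1 == p1) && p2) -> ((p4 == p4) -> ((p3 && p2) && p1))).
  branch 1 (add p3):
    ○ open, literals {p3=true}.
  branch 2 (add (((p1 == p1) && p2) -> ((p4 == p4) -> ((p3 && p2) && p1)))):
    (((p1 == p1) && p2) -> ((p4 == p4) -> ((p3 && p2) && p1))): β-rule — branch into !((p1 == p1) && p2)  //  ((p4 == p4) -> ((p3 && p2) && p1)).
      branch 2.1 (add !((p1 == p1) && p2)):
        !((p1 == p1) && p2): β-rule — branch into !(p1 == p1)  //  !p2.
          branch 2.1.1 (add !(p1 == p1)):
            !(p1 == p1): β-rule — branch into p1, !p1  //  !p1, p1.
              branch 2.1.1.1 (add p1, !p1):
                × closes — contains both p1 and !p1.
              branch 2.1.1.2 (add !p1, p1):
                × closes — contains both p1 and !p1.
          branch 2.1.2 (add !p2):
            ○ open, literals {p2=false}.
      branch 2.2 (add ((p4 == p4) -> ((p3 && p2) && p1))):
        ((p4 == p4) -> ((p3 && p2) && p1)): β-rule — branch into !(p4 == p4)  //  ((p3 && p2) && p1).
          branch 2.2.1 (add !(p4 == p4)):
            !(p4 == p4): β-rule — branch into p4, !p4  //  !p4, p4.
              branch 2.2.1.1 (add p4, !p4):
                × closes — contains both p4 and !p4.
              branch 2.2.1.2 (add !p4, p4):
                × closes — contains both p4 and !p4.
          branch 2.2.2 (add ((p3 && p2) && p1)):
            ((p3 && p2) && p1): α-rule — add (p3 && p2), p1.
            (p3 && p2): α-rule — add p3, p2.
            ○ open, literals {p1=true, p2=true, p3=true}.
4 branches closed, 3 open.
Each open branch fixes some atoms; the unmentioned ones are free. Counting distinct full assignments: branch {p3=true} (p5, p4, p2, p1) contributes 16 new; branch {p2=false} (p5, p3, p4, p1) contributes 8 new; branch {p1=true, p2=true, p3=true} (p5, p4) contributes 0 new. Total: 24.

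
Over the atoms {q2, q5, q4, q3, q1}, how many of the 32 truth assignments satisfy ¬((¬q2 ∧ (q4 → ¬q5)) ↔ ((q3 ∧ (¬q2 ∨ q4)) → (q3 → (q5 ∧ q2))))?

Initial set: {¬((¬q2 ∧ (q4 → ¬q5)) ↔ ((q3 ∧ (¬q2 ∨ q4)) → (q3 → (q5 ∧ q2))))}.
¬((¬q2 ∧ (q4 → ¬q5)) ↔ ((q3 ∧ (¬q2 ∨ q4)) → (q3 → (q5 ∧ q2)))): β-rule — branch into (¬q2 ∧ (q4 → ¬q5)), ¬((q3 ∧ (¬q2 ∨ q4)) → (q3 → (q5 ∧ q2)))  //  ¬(¬q2 ∧ (q4 → ¬q5)), ((q3 ∧ (¬q2 ∨ q4)) → (q3 → (q5 ∧ q2))).
  branch 1 (add (¬q2 ∧ (q4 → ¬q5)), ¬((q3 ∧ (¬q2 ∨ q4)) → (q3 → (q5 ∧ q2)))):
    (¬q2 ∧ (q4 → ¬q5)): α-rule — add ¬q2, (q4 → ¬q5).
    ¬((q3 ∧ (¬q2 ∨ q4)) → (q3 → (q5 ∧ q2))): α-rule — add (q3 ∧ (¬q2 ∨ q4)), ¬(q3 → (q5 ∧ q2)).
    (q3 ∧ (¬q2 ∨ q4)): α-rule — add q3, (¬q2 ∨ q4).
    ¬(q3 → (q5 ∧ q2)): α-rule — add q3, ¬(q5 ∧ q2).
    (q4 → ¬q5): β-rule — branch into ¬q4  //  ¬q5.
      branch 1.1 (add ¬q4):
        (¬q2 ∨ q4): β-rule — branch into ¬q2  //  q4.
          branch 1.1.1 (add ¬q2):
            ¬(q5 ∧ q2): β-rule — branch into ¬q5  //  ¬q2.
              branch 1.1.1.1 (add ¬q5):
                ○ open, literals {q2=F, q3=T, q4=F, q5=F}.
              branch 1.1.1.2 (add ¬q2):
                ○ open, literals {q2=F, q3=T, q4=F}.
          branch 1.1.2 (add q4):
            × closes — contains both q4 and ¬q4.
      branch 1.2 (add ¬q5):
        (¬q2 ∨ q4): β-rule — branch into ¬q2  //  q4.
          branch 1.2.1 (add ¬q2):
            ¬(q5 ∧ q2): β-rule — branch into ¬q5  //  ¬q2.
              branch 1.2.1.1 (add ¬q5):
                ○ open, literals {q2=F, q3=T, q5=F}.
              branch 1.2.1.2 (add ¬q2):
                ○ open, literals {q2=F, q3=T, q5=F}.
          branch 1.2.2 (add q4):
            ¬(q5 ∧ q2): β-rule — branch into ¬q5  //  ¬q2.
              branch 1.2.2.1 (add ¬q5):
                ○ open, literals {q2=F, q3=T, q4=T, q5=F}.
              branch 1.2.2.2 (add ¬q2):
                ○ open, literals {q2=F, q3=T, q4=T, q5=F}.
  branch 2 (add ¬(¬q2 ∧ (q4 → ¬q5)), ((q3 ∧ (¬q2 ∨ q4)) → (q3 → (q5 ∧ q2)))):
    ¬(¬q2 ∧ (q4 → ¬q5)): β-rule — branch into ¬¬q2  //  ¬(q4 → ¬q5).
      branch 2.1 (add ¬¬q2):
        ((q3 ∧ (¬q2 ∨ q4)) → (q3 → (q5 ∧ q2))): β-rule — branch into ¬(q3 ∧ (¬q2 ∨ q4))  //  (q3 → (q5 ∧ q2)).
          branch 2.1.1 (add ¬(q3 ∧ (¬q2 ∨ q4))):
            ¬(q3 ∧ (¬q2 ∨ q4)): β-rule — branch into ¬q3  //  ¬(¬q2 ∨ q4).
              branch 2.1.1.1 (add ¬q3):
                ○ open, literals {q2=T, q3=F}.
              branch 2.1.1.2 (add ¬(¬q2 ∨ q4)):
                ¬(¬q2 ∨ q4): α-rule — add ¬¬q2, ¬q4.
                ○ open, literals {q2=T, q4=F}.
          branch 2.1.2 (add (q3 → (q5 ∧ q2))):
            (q3 → (q5 ∧ q2)): β-rule — branch into ¬q3  //  (q5 ∧ q2).
              branch 2.1.2.1 (add ¬q3):
                ○ open, literals {q2=T, q3=F}.
              branch 2.1.2.2 (add (q5 ∧ q2)):
                (q5 ∧ q2): α-rule — add q5, q2.
                ○ open, literals {q2=T, q5=T}.
      branch 2.2 (add ¬(q4 → ¬q5)):
        ¬(q4 → ¬q5): α-rule — add q4, ¬¬q5.
        ((q3 ∧ (¬q2 ∨ q4)) → (q3 → (q5 ∧ q2))): β-rule — branch into ¬(q3 ∧ (¬q2 ∨ q4))  //  (q3 → (q5 ∧ q2)).
          branch 2.2.1 (add ¬(q3 ∧ (¬q2 ∨ q4))):
            ¬(q3 ∧ (¬q2 ∨ q4)): β-rule — branch into ¬q3  //  ¬(¬q2 ∨ q4).
              branch 2.2.1.1 (add ¬q3):
                ○ open, literals {q3=F, q4=T, q5=T}.
              branch 2.2.1.2 (add ¬(¬q2 ∨ q4)):
                ¬(¬q2 ∨ q4): α-rule — add ¬¬q2, ¬q4.
                × closes — contains both q4 and ¬q4.
          branch 2.2.2 (add (q3 → (q5 ∧ q2))):
            (q3 → (q5 ∧ q2)): β-rule — branch into ¬q3  //  (q5 ∧ q2).
              branch 2.2.2.1 (add ¬q3):
                ○ open, literals {q3=F, q4=T, q5=T}.
              branch 2.2.2.2 (add (q5 ∧ q2)):
                (q5 ∧ q2): α-rule — add q5, q2.
                ○ open, literals {q2=T, q4=T, q5=T}.
2 branches closed, 13 open.
Each open branch fixes some atoms; the unmentioned ones are free. Counting distinct full assignments: branch {q2=F, q3=T, q4=F, q5=F} (q1) contributes 2 new; branch {q2=F, q3=T, q4=F} (q5, q1) contributes 2 new; branch {q2=F, q3=T, q5=F} (q4, q1) contributes 2 new; branch {q2=F, q3=T, q5=F} (q4, q1) contributes 0 new; branch {q2=F, q3=T, q4=T, q5=F} (q1) contributes 0 new; branch {q2=F, q3=T, q4=T, q5=F} (q1) contributes 0 new; branch {q2=T, q3=F} (q5, q4, q1) contributes 8 new; branch {q2=T, q4=F} (q5, q3, q1) contributes 4 new; branch {q2=T, q3=F} (q5, q4, q1) contributes 0 new; branch {q2=T, q5=T} (q4, q3, q1) contributes 2 new; branch {q3=F, q4=T, q5=T} (q2, q1) contributes 2 new; branch {q3=F, q4=T, q5=T} (q2, q1) contributes 0 new; branch {q2=T, q4=T, q5=T} (q3, q1) contributes 0 new. Total: 22.

22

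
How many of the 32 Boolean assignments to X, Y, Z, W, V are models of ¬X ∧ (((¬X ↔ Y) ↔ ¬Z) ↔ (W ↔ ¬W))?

8

Initial set: {(¬X ∧ (((¬X ↔ Y) ↔ ¬Z) ↔ (W ↔ ¬W)))}.
(¬X ∧ (((¬X ↔ Y) ↔ ¬Z) ↔ (W ↔ ¬W))): α-rule — add ¬X, (((¬X ↔ Y) ↔ ¬Z) ↔ (W ↔ ¬W)).
(((¬X ↔ Y) ↔ ¬Z) ↔ (W ↔ ¬W)): β-rule — branch into ((¬X ↔ Y) ↔ ¬Z), (W ↔ ¬W)  //  ¬((¬X ↔ Y) ↔ ¬Z), ¬(W ↔ ¬W).
  branch 1 (add ((¬X ↔ Y) ↔ ¬Z), (W ↔ ¬W)):
    ((¬X ↔ Y) ↔ ¬Z): β-rule — branch into (¬X ↔ Y), ¬Z  //  ¬(¬X ↔ Y), ¬¬Z.
      branch 1.1 (add (¬X ↔ Y), ¬Z):
        (W ↔ ¬W): β-rule — branch into W, ¬W  //  ¬W, ¬¬W.
          branch 1.1.1 (add W, ¬W):
            × closes — contains both W and ¬W.
          branch 1.1.2 (add ¬W, ¬¬W):
            × closes — contains both W and ¬W.
      branch 1.2 (add ¬(¬X ↔ Y), ¬¬Z):
        (W ↔ ¬W): β-rule — branch into W, ¬W  //  ¬W, ¬¬W.
          branch 1.2.1 (add W, ¬W):
            × closes — contains both W and ¬W.
          branch 1.2.2 (add ¬W, ¬¬W):
            × closes — contains both W and ¬W.
  branch 2 (add ¬((¬X ↔ Y) ↔ ¬Z), ¬(W ↔ ¬W)):
    ¬((¬X ↔ Y) ↔ ¬Z): β-rule — branch into (¬X ↔ Y), ¬¬Z  //  ¬(¬X ↔ Y), ¬Z.
      branch 2.1 (add (¬X ↔ Y), ¬¬Z):
        ¬(W ↔ ¬W): β-rule — branch into W, ¬¬W  //  ¬W, ¬W.
          branch 2.1.1 (add W, ¬¬W):
            (¬X ↔ Y): β-rule — branch into ¬X, Y  //  ¬¬X, ¬Y.
              branch 2.1.1.1 (add ¬X, Y):
                ○ open, literals {W=true, X=false, Y=true, Z=true}.
              branch 2.1.1.2 (add ¬¬X, ¬Y):
                × closes — contains both X and ¬X.
          branch 2.1.2 (add ¬W, ¬W):
            (¬X ↔ Y): β-rule — branch into ¬X, Y  //  ¬¬X, ¬Y.
              branch 2.1.2.1 (add ¬X, Y):
                ○ open, literals {W=false, X=false, Y=true, Z=true}.
              branch 2.1.2.2 (add ¬¬X, ¬Y):
                × closes — contains both X and ¬X.
      branch 2.2 (add ¬(¬X ↔ Y), ¬Z):
        ¬(W ↔ ¬W): β-rule — branch into W, ¬¬W  //  ¬W, ¬W.
          branch 2.2.1 (add W, ¬¬W):
            ¬(¬X ↔ Y): β-rule — branch into ¬X, ¬Y  //  ¬¬X, Y.
              branch 2.2.1.1 (add ¬X, ¬Y):
                ○ open, literals {W=true, X=false, Y=false, Z=false}.
              branch 2.2.1.2 (add ¬¬X, Y):
                × closes — contains both X and ¬X.
          branch 2.2.2 (add ¬W, ¬W):
            ¬(¬X ↔ Y): β-rule — branch into ¬X, ¬Y  //  ¬¬X, Y.
              branch 2.2.2.1 (add ¬X, ¬Y):
                ○ open, literals {W=false, X=false, Y=false, Z=false}.
              branch 2.2.2.2 (add ¬¬X, Y):
                × closes — contains both X and ¬X.
8 branches closed, 4 open.
Each open branch fixes some atoms; the unmentioned ones are free. Counting distinct full assignments: branch {W=true, X=false, Y=true, Z=true} (V) contributes 2 new; branch {W=false, X=false, Y=true, Z=true} (V) contributes 2 new; branch {W=true, X=false, Y=false, Z=false} (V) contributes 2 new; branch {W=false, X=false, Y=false, Z=false} (V) contributes 2 new. Total: 8.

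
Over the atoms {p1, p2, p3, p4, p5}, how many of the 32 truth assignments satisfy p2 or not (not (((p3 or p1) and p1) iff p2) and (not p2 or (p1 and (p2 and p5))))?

24

Initial set: {(p2 or not (not (((p3 or p1) and p1) iff p2) and (not p2 or (p1 and (p2 and p5)))))}.
(p2 or not (not (((p3 or p1) and p1) iff p2) and (not p2 or (p1 and (p2 and p5))))): β-rule — branch into p2  //  not (not (((p3 or p1) and p1) iff p2) and (not p2 or (p1 and (p2 and p5)))).
  branch 1 (add p2):
    ○ open, literals {p2=1}.
  branch 2 (add not (not (((p3 or p1) and p1) iff p2) and (not p2 or (p1 and (p2 and p5))))):
    not (not (((p3 or p1) and p1) iff p2) and (not p2 or (p1 and (p2 and p5)))): β-rule — branch into not not (((p3 or p1) and p1) iff p2)  //  not (not p2 or (p1 and (p2 and p5))).
      branch 2.1 (add not not (((p3 or p1) and p1) iff p2)):
        not not (((p3 or p1) and p1) iff p2): β-rule — branch into ((p3 or p1) and p1), p2  //  not ((p3 or p1) and p1), not p2.
          branch 2.1.1 (add ((p3 or p1) and p1), p2):
            ((p3 or p1) and p1): α-rule — add (p3 or p1), p1.
            (p3 or p1): β-rule — branch into p3  //  p1.
              branch 2.1.1.1 (add p3):
                ○ open, literals {p1=1, p2=1, p3=1}.
              branch 2.1.1.2 (add p1):
                ○ open, literals {p1=1, p2=1}.
          branch 2.1.2 (add not ((p3 or p1) and p1), not p2):
            not ((p3 or p1) and p1): β-rule — branch into not (p3 or p1)  //  not p1.
              branch 2.1.2.1 (add not (p3 or p1)):
                not (p3 or p1): α-rule — add not p3, not p1.
                ○ open, literals {p1=0, p2=0, p3=0}.
              branch 2.1.2.2 (add not p1):
                ○ open, literals {p1=0, p2=0}.
      branch 2.2 (add not (not p2 or (p1 and (p2 and p5)))):
        not (not p2 or (p1 and (p2 and p5))): α-rule — add not not p2, not (p1 and (p2 and p5)).
        not (p1 and (p2 and p5)): β-rule — branch into not p1  //  not (p2 and p5).
          branch 2.2.1 (add not p1):
            ○ open, literals {p1=0, p2=1}.
          branch 2.2.2 (add not (p2 and p5)):
            not (p2 and p5): β-rule — branch into not p2  //  not p5.
              branch 2.2.2.1 (add not p2):
                × closes — contains both p2 and not p2.
              branch 2.2.2.2 (add not p5):
                ○ open, literals {p2=1, p5=0}.
1 branch closed, 7 open.
Each open branch fixes some atoms; the unmentioned ones are free. Counting distinct full assignments: branch {p2=1} (p1, p3, p4, p5) contributes 16 new; branch {p1=1, p2=1, p3=1} (p4, p5) contributes 0 new; branch {p1=1, p2=1} (p3, p4, p5) contributes 0 new; branch {p1=0, p2=0, p3=0} (p4, p5) contributes 4 new; branch {p1=0, p2=0} (p3, p4, p5) contributes 4 new; branch {p1=0, p2=1} (p3, p4, p5) contributes 0 new; branch {p2=1, p5=0} (p1, p3, p4) contributes 0 new. Total: 24.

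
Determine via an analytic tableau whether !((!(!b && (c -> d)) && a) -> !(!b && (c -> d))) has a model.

Unsatisfiable

Initial set: {!((!(!b && (c -> d)) && a) -> !(!b && (c -> d)))}.
!((!(!b && (c -> d)) && a) -> !(!b && (c -> d))): α-rule — add (!(!b && (c -> d)) && a), !!(!b && (c -> d)).
(!(!b && (c -> d)) && a): α-rule — add !(!b && (c -> d)), a.
!!(!b && (c -> d)): α-rule — add !b, (c -> d).
!(!b && (c -> d)): β-rule — branch into !!b  //  !(c -> d).
  branch 1 (add !!b):
    × closes — contains both b and !b.
  branch 2 (add !(c -> d)):
    !(c -> d): α-rule — add c, !d.
    (c -> d): β-rule — branch into !c  //  d.
      branch 2.1 (add !c):
        × closes — contains both c and !c.
      branch 2.2 (add d):
        × closes — contains both d and !d.
All 3 branches close.
Every branch closed; the formula is unsatisfiable.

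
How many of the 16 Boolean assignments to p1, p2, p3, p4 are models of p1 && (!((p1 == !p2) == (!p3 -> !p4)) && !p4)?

2

Initial set: {(p1 && (!((p1 == !p2) == (!p3 -> !p4)) && !p4))}.
(p1 && (!((p1 == !p2) == (!p3 -> !p4)) && !p4)): α-rule — add p1, (!((p1 == !p2) == (!p3 -> !p4)) && !p4).
(!((p1 == !p2) == (!p3 -> !p4)) && !p4): α-rule — add !((p1 == !p2) == (!p3 -> !p4)), !p4.
!((p1 == !p2) == (!p3 -> !p4)): β-rule — branch into (p1 == !p2), !(!p3 -> !p4)  //  !(p1 == !p2), (!p3 -> !p4).
  branch 1 (add (p1 == !p2), !(!p3 -> !p4)):
    !(!p3 -> !p4): α-rule — add !p3, !!p4.
    × closes — contains both p4 and !p4.
  branch 2 (add !(p1 == !p2), (!p3 -> !p4)):
    !(p1 == !p2): β-rule — branch into p1, !!p2  //  !p1, !p2.
      branch 2.1 (add p1, !!p2):
        (!p3 -> !p4): β-rule — branch into !!p3  //  !p4.
          branch 2.1.1 (add !!p3):
            ○ open, literals {p1=true, p2=true, p3=true, p4=false}.
          branch 2.1.2 (add !p4):
            ○ open, literals {p1=true, p2=true, p4=false}.
      branch 2.2 (add !p1, !p2):
        × closes — contains both p1 and !p1.
2 branches closed, 2 open.
Each open branch fixes some atoms; the unmentioned ones are free. Counting distinct full assignments: branch {p1=true, p2=true, p3=true, p4=false} (none free) contributes 1 new; branch {p1=true, p2=true, p4=false} (p3) contributes 1 new. Total: 2.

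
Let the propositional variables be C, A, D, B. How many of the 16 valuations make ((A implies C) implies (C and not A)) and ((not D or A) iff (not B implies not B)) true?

Initial set: {(((A implies C) implies (C and not A)) and ((not D or A) iff (not B implies not B)))}.
(((A implies C) implies (C and not A)) and ((not D or A) iff (not B implies not B))): α-rule — add ((A implies C) implies (C and not A)), ((not D or A) iff (not B implies not B)).
((A implies C) implies (C and not A)): β-rule — branch into not (A implies C)  //  (C and not A).
  branch 1 (add not (A implies C)):
    not (A implies C): α-rule — add A, not C.
    ((not D or A) iff (not B implies not B)): β-rule — branch into (not D or A), (not B implies not B)  //  not (not D or A), not (not B implies not B).
      branch 1.1 (add (not D or A), (not B implies not B)):
        (not D or A): β-rule — branch into not D  //  A.
          branch 1.1.1 (add not D):
            (not B implies not B): β-rule — branch into not not B  //  not B.
              branch 1.1.1.1 (add not not B):
                ○ open, literals {A=true, B=true, C=false, D=false}.
              branch 1.1.1.2 (add not B):
                ○ open, literals {A=true, B=false, C=false, D=false}.
          branch 1.1.2 (add A):
            (not B implies not B): β-rule — branch into not not B  //  not B.
              branch 1.1.2.1 (add not not B):
                ○ open, literals {A=true, B=true, C=false}.
              branch 1.1.2.2 (add not B):
                ○ open, literals {A=true, B=false, C=false}.
      branch 1.2 (add not (not D or A), not (not B implies not B)):
        not (not D or A): α-rule — add not not D, not A.
        × closes — contains both A and not A.
  branch 2 (add (C and not A)):
    (C and not A): α-rule — add C, not A.
    ((not D or A) iff (not B implies not B)): β-rule — branch into (not D or A), (not B implies not B)  //  not (not D or A), not (not B implies not B).
      branch 2.1 (add (not D or A), (not B implies not B)):
        (not D or A): β-rule — branch into not D  //  A.
          branch 2.1.1 (add not D):
            (not B implies not B): β-rule — branch into not not B  //  not B.
              branch 2.1.1.1 (add not not B):
                ○ open, literals {A=false, B=true, C=true, D=false}.
              branch 2.1.1.2 (add not B):
                ○ open, literals {A=false, B=false, C=true, D=false}.
          branch 2.1.2 (add A):
            × closes — contains both A and not A.
      branch 2.2 (add not (not D or A), not (not B implies not B)):
        not (not D or A): α-rule — add not not D, not A.
        not (not B implies not B): α-rule — add not B, not not B.
        × closes — contains both B and not B.
3 branches closed, 6 open.
Each open branch fixes some atoms; the unmentioned ones are free. Counting distinct full assignments: branch {A=true, B=true, C=false, D=false} (none free) contributes 1 new; branch {A=true, B=false, C=false, D=false} (none free) contributes 1 new; branch {A=true, B=true, C=false} (D) contributes 1 new; branch {A=true, B=false, C=false} (D) contributes 1 new; branch {A=false, B=true, C=true, D=false} (none free) contributes 1 new; branch {A=false, B=false, C=true, D=false} (none free) contributes 1 new. Total: 6.

6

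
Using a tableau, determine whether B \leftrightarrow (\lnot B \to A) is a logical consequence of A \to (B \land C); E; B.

Yes

Initial set: {(A \to (B \land C)); E; B; \lnot (B \leftrightarrow (\lnot B \to A))}.
(A \to (B \land C)): β-rule — branch into \lnot A  //  (B \land C).
  branch 1 (add \lnot A):
    \lnot (B \leftrightarrow (\lnot B \to A)): β-rule — branch into B, \lnot (\lnot B \to A)  //  \lnot B, (\lnot B \to A).
      branch 1.1 (add B, \lnot (\lnot B \to A)):
        \lnot (\lnot B \to A): α-rule — add \lnot B, \lnot A.
        × closes — contains both B and \lnot B.
      branch 1.2 (add \lnot B, (\lnot B \to A)):
        × closes — contains both B and \lnot B.
  branch 2 (add (B \land C)):
    (B \land C): α-rule — add B, C.
    \lnot (B \leftrightarrow (\lnot B \to A)): β-rule — branch into B, \lnot (\lnot B \to A)  //  \lnot B, (\lnot B \to A).
      branch 2.1 (add B, \lnot (\lnot B \to A)):
        \lnot (\lnot B \to A): α-rule — add \lnot B, \lnot A.
        × closes — contains both B and \lnot B.
      branch 2.2 (add \lnot B, (\lnot B \to A)):
        × closes — contains both B and \lnot B.
All 4 branches close.
Every branch closed, so the premises entail the conclusion.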